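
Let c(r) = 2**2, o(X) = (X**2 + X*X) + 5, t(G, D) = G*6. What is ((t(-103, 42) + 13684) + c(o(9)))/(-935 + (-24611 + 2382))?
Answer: -6535/11582 ≈ -0.56424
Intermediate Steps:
t(G, D) = 6*G
o(X) = 5 + 2*X**2 (o(X) = (X**2 + X**2) + 5 = 2*X**2 + 5 = 5 + 2*X**2)
c(r) = 4
((t(-103, 42) + 13684) + c(o(9)))/(-935 + (-24611 + 2382)) = ((6*(-103) + 13684) + 4)/(-935 + (-24611 + 2382)) = ((-618 + 13684) + 4)/(-935 - 22229) = (13066 + 4)/(-23164) = 13070*(-1/23164) = -6535/11582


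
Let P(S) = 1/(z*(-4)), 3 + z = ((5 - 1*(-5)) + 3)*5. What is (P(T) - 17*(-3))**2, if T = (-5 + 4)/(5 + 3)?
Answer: 159946609/61504 ≈ 2600.6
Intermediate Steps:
z = 62 (z = -3 + ((5 - 1*(-5)) + 3)*5 = -3 + ((5 + 5) + 3)*5 = -3 + (10 + 3)*5 = -3 + 13*5 = -3 + 65 = 62)
T = -1/8 ≈ -0.12500
P(S) = -1/248 (P(S) = 1/(62*(-4)) = 1/(-248) = -1/248)
(P(T) - 17*(-3))**2 = (-1/248 - 17*(-3))**2 = (-1/248 + 51)**2 = (12647/248)**2 = 159946609/61504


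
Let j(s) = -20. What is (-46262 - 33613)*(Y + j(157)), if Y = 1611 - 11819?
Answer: 816961500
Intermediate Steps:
Y = -10208
(-46262 - 33613)*(Y + j(157)) = (-46262 - 33613)*(-10208 - 20) = -79875*(-10228) = 816961500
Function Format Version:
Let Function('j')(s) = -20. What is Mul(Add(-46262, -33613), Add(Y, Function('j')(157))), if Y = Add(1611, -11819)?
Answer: 816961500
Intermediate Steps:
Y = -10208
Mul(Add(-46262, -33613), Add(Y, Function('j')(157))) = Mul(Add(-46262, -33613), Add(-10208, -20)) = Mul(-79875, -10228) = 816961500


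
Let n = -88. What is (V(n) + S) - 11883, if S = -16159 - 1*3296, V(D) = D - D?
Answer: -31338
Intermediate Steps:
V(D) = 0
S = -19455 (S = -16159 - 3296 = -19455)
(V(n) + S) - 11883 = (0 - 19455) - 11883 = -19455 - 11883 = -31338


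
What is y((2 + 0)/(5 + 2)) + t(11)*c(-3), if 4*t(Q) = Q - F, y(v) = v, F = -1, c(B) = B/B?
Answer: 23/7 ≈ 3.2857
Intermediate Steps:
c(B) = 1
t(Q) = 1/4 + Q/4 (t(Q) = (Q - 1*(-1))/4 = (Q + 1)/4 = (1 + Q)/4 = 1/4 + Q/4)
y((2 + 0)/(5 + 2)) + t(11)*c(-3) = (2 + 0)/(5 + 2) + (1/4 + (1/4)*11)*1 = 2/7 + (1/4 + 11/4)*1 = 2*(1/7) + 3*1 = 2/7 + 3 = 23/7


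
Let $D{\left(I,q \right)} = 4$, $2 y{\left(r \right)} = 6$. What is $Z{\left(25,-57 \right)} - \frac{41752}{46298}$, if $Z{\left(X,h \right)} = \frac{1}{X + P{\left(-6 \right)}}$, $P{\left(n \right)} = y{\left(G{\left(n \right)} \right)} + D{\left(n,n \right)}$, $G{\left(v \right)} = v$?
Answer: $- \frac{644883}{740768} \approx -0.87056$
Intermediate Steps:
$y{\left(r \right)} = 3$ ($y{\left(r \right)} = \frac{1}{2} \cdot 6 = 3$)
$P{\left(n \right)} = 7$ ($P{\left(n \right)} = 3 + 4 = 7$)
$Z{\left(X,h \right)} = \frac{1}{7 + X}$ ($Z{\left(X,h \right)} = \frac{1}{X + 7} = \frac{1}{7 + X}$)
$Z{\left(25,-57 \right)} - \frac{41752}{46298} = \frac{1}{7 + 25} - \frac{41752}{46298} = \frac{1}{32} - 41752 \cdot \frac{1}{46298} = \frac{1}{32} - \frac{20876}{23149} = - \frac{644883}{740768}$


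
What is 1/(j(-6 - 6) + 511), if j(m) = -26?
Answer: 1/485 ≈ 0.0020619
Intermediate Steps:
1/(j(-6 - 6) + 511) = 1/(-26 + 511) = 1/485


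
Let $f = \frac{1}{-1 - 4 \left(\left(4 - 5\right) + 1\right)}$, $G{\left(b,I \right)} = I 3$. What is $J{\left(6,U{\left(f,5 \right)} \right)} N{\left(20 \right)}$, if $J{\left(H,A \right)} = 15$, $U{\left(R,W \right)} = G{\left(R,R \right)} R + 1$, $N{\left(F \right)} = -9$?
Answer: $-135$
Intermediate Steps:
$G{\left(b,I \right)} = 3 I$
$f = -1$ ($f = \frac{1}{-1 - 4 \left(-1 + 1\right)} = \frac{1}{-1 - 0} = \frac{1}{-1 + 0} = \frac{1}{-1} = -1$)
$U{\left(R,W \right)} = 1 + 3 R^{2}$ ($U{\left(R,W \right)} = 3 R R + 1 = 3 R^{2} + 1 = 1 + 3 R^{2}$)
$J{\left(6,U{\left(f,5 \right)} \right)} N{\left(20 \right)} = 15 \left(-9\right) = -135$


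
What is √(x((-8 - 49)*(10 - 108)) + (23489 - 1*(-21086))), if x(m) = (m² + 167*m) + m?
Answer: √32186419 ≈ 5673.3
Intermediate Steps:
x(m) = m² + 168*m
√(x((-8 - 49)*(10 - 108)) + (23489 - 1*(-21086))) = √(((-8 - 49)*(10 - 108))*(168 + (-8 - 49)*(10 - 108)) + (23489 - 1*(-21086))) = √((-57*(-98))*(168 - 57*(-98)) + (23489 + 21086)) = √(5586*(168 + 5586) + 44575) = √(5586*5754 + 44575) = √(32141844 + 44575) = √32186419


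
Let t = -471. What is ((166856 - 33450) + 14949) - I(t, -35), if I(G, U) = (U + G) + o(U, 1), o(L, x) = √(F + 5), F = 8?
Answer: 148861 - √13 ≈ 1.4886e+5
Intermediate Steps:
o(L, x) = √13 (o(L, x) = √(8 + 5) = √13)
I(G, U) = G + U + √13 (I(G, U) = (U + G) + √13 = (G + U) + √13 = G + U + √13)
((166856 - 33450) + 14949) - I(t, -35) = ((166856 - 33450) + 14949) - (-471 - 35 + √13) = (133406 + 14949) - (-506 + √13) = 148355 + (506 - √13) = 148861 - √13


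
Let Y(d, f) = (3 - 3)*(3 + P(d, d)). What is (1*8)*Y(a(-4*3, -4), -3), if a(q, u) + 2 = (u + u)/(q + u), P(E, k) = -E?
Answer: 0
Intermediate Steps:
a(q, u) = -2 + 2*u/(q + u) (a(q, u) = -2 + (u + u)/(q + u) = -2 + (2*u)/(q + u) = -2 + 2*u/(q + u))
Y(d, f) = 0 (Y(d, f) = (3 - 3)*(3 - d) = 0*(3 - d) = 0)
(1*8)*Y(a(-4*3, -4), -3) = (1*8)*0 = 8*0 = 0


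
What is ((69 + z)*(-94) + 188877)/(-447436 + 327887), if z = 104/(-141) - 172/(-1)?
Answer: -498877/358647 ≈ -1.3910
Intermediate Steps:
z = 24148/141 (z = 104*(-1/141) - 172*(-1) = -104/141 + 172 = 24148/141 ≈ 171.26)
((69 + z)*(-94) + 188877)/(-447436 + 327887) = ((69 + 24148/141)*(-94) + 188877)/(-447436 + 327887) = ((33877/141)*(-94) + 188877)/(-119549) = (-67754/3 + 188877)*(-1/119549) = (498877/3)*(-1/119549) = -498877/358647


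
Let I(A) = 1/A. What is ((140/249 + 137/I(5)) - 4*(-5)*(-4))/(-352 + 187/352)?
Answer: -4825120/2800503 ≈ -1.7229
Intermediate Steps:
((140/249 + 137/I(5)) - 4*(-5)*(-4))/(-352 + 187/352) = ((140/249 + 137/(1/5)) - 4*(-5)*(-4))/(-352 + 187/352) = ((140*(1/249) + 137/(1/5)) + 20*(-4))/(-352 + 187*(1/352)) = ((140/249 + 137*5) - 80)/(-352 + 17/32) = ((140/249 + 685) - 80)/(-11247/32) = (170705/249 - 80)*(-32/11247) = (150785/249)*(-32/11247) = -4825120/2800503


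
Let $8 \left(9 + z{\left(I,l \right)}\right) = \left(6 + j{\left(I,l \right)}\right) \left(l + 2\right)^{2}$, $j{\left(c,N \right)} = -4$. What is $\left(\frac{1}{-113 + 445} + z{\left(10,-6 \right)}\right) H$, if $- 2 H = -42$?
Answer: $- \frac{34839}{332} \approx -104.94$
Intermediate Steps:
$H = 21$ ($H = \left(- \frac{1}{2}\right) \left(-42\right) = 21$)
$z{\left(I,l \right)} = -9 + \frac{\left(2 + l\right)^{2}}{4}$ ($z{\left(I,l \right)} = -9 + \frac{\left(6 - 4\right) \left(l + 2\right)^{2}}{8} = -9 + \frac{2 \left(2 + l\right)^{2}}{8} = -9 + \frac{\left(2 + l\right)^{2}}{4}$)
$\left(\frac{1}{-113 + 445} + z{\left(10,-6 \right)}\right) H = \left(\frac{1}{-113 + 445} - \left(9 - \frac{\left(2 - 6\right)^{2}}{4}\right)\right) 21 = \left(\frac{1}{332} - \left(9 - \frac{\left(-4\right)^{2}}{4}\right)\right) 21 = \left(\frac{1}{332} + \left(-9 + \frac{1}{4} \cdot 16\right)\right) 21 = \left(\frac{1}{332} + \left(-9 + 4\right)\right) 21 = \left(\frac{1}{332} - 5\right) 21 = \left(- \frac{1659}{332}\right) 21 = - \frac{34839}{332}$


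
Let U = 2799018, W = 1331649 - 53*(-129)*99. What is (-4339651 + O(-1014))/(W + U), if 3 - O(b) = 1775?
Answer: -1447141/1602510 ≈ -0.90305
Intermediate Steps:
W = 2008512 (W = 1331649 - (-6837)*99 = 1331649 - 1*(-676863) = 1331649 + 676863 = 2008512)
O(b) = -1772 (O(b) = 3 - 1*1775 = 3 - 1775 = -1772)
(-4339651 + O(-1014))/(W + U) = (-4339651 - 1772)/(2008512 + 2799018) = -4341423/4807530 = -4341423*1/4807530 = -1447141/1602510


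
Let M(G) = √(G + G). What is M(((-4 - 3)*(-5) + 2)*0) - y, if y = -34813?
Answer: 34813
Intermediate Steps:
M(G) = √2*√G (M(G) = √(2*G) = √2*√G)
M(((-4 - 3)*(-5) + 2)*0) - y = √2*√(((-4 - 3)*(-5) + 2)*0) - 1*(-34813) = √2*√((-7*(-5) + 2)*0) + 34813 = √2*√((35 + 2)*0) + 34813 = √2*√(37*0) + 34813 = √2*√0 + 34813 = √2*0 + 34813 = 0 + 34813 = 34813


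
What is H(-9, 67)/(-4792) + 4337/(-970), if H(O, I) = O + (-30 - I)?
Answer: -5170021/1162060 ≈ -4.4490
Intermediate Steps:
H(O, I) = -30 + O - I
H(-9, 67)/(-4792) + 4337/(-970) = (-30 - 9 - 1*67)/(-4792) + 4337/(-970) = (-30 - 9 - 67)*(-1/4792) + 4337*(-1/970) = -106*(-1/4792) - 4337/970 = 53/2396 - 4337/970 = -5170021/1162060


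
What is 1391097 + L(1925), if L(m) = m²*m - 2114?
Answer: 7134717108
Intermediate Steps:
L(m) = -2114 + m³ (L(m) = m³ - 2114 = -2114 + m³)
1391097 + L(1925) = 1391097 + (-2114 + 1925³) = 1391097 + (-2114 + 7133328125) = 1391097 + 7133326011 = 7134717108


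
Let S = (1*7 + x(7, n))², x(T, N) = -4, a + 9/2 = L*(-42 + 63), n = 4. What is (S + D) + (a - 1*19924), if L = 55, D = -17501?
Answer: -72531/2 ≈ -36266.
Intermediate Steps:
a = 2301/2 (a = -9/2 + 55*(-42 + 63) = -9/2 + 55*21 = -9/2 + 1155 = 2301/2 ≈ 1150.5)
S = 9 (S = (1*7 - 4)² = (7 - 4)² = 3² = 9)
(S + D) + (a - 1*19924) = (9 - 17501) + (2301/2 - 1*19924) = -17492 + (2301/2 - 19924) = -17492 - 37547/2 = -72531/2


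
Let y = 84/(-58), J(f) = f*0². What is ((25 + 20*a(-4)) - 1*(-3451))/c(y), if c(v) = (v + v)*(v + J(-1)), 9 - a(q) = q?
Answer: 392747/441 ≈ 890.58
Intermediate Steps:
a(q) = 9 - q
J(f) = 0 (J(f) = f*0 = 0)
y = -42/29 (y = 84*(-1/58) = -42/29 ≈ -1.4483)
c(v) = 2*v² (c(v) = (v + v)*(v + 0) = (2*v)*v = 2*v²)
((25 + 20*a(-4)) - 1*(-3451))/c(y) = ((25 + 20*(9 - 1*(-4))) - 1*(-3451))/((2*(-42/29)²)) = ((25 + 20*(9 + 4)) + 3451)/((2*(1764/841))) = ((25 + 20*13) + 3451)/(3528/841) = ((25 + 260) + 3451)*(841/3528) = (285 + 3451)*(841/3528) = 3736*(841/3528) = 392747/441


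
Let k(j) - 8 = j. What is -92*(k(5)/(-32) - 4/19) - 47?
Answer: 1481/152 ≈ 9.7434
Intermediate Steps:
k(j) = 8 + j
-92*(k(5)/(-32) - 4/19) - 47 = -92*((8 + 5)/(-32) - 4/19) - 47 = -92*(13*(-1/32) - 4*1/19) - 47 = -92*(-13/32 - 4/19) - 47 = -92*(-375/608) - 47 = 8625/152 - 47 = 1481/152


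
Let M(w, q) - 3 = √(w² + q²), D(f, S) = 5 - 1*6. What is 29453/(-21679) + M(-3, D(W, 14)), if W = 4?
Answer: 35584/21679 + √10 ≈ 4.8037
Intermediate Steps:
D(f, S) = -1 (D(f, S) = 5 - 6 = -1)
M(w, q) = 3 + √(q² + w²) (M(w, q) = 3 + √(w² + q²) = 3 + √(q² + w²))
29453/(-21679) + M(-3, D(W, 14)) = 29453/(-21679) + (3 + √((-1)² + (-3)²)) = 29453*(-1/21679) + (3 + √(1 + 9)) = -29453/21679 + (3 + √10) = 35584/21679 + √10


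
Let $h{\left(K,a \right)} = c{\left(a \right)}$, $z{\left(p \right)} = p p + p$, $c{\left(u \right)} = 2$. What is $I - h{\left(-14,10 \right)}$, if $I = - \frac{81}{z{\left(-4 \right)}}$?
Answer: $- \frac{35}{4} \approx -8.75$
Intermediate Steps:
$z{\left(p \right)} = p + p^{2}$ ($z{\left(p \right)} = p^{2} + p = p + p^{2}$)
$h{\left(K,a \right)} = 2$
$I = - \frac{27}{4}$ ($I = - \frac{81}{\left(-4\right) \left(1 - 4\right)} = - \frac{81}{\left(-4\right) \left(-3\right)} = - \frac{81}{12} = \left(-81\right) \frac{1}{12} = - \frac{27}{4} \approx -6.75$)
$I - h{\left(-14,10 \right)} = - \frac{27}{4} - 2 = - \frac{35}{4}$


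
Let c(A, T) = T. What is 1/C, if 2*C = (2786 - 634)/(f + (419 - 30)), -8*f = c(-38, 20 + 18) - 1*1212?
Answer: 2143/4304 ≈ 0.49791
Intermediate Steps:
f = 587/4 (f = -((20 + 18) - 1*1212)/8 = -(38 - 1212)/8 = -1/8*(-1174) = 587/4 ≈ 146.75)
C = 4304/2143 (C = ((2786 - 634)/(587/4 + (419 - 30)))/2 = (2152/(587/4 + 389))/2 = (2152/(2143/4))/2 = (2152*(4/2143))/2 = (1/2)*(8608/2143) = 4304/2143 ≈ 2.0084)
1/C = 1/(4304/2143) = 2143/4304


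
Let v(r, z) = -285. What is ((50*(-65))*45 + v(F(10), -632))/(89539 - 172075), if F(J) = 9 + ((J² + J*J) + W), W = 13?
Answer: 48845/27512 ≈ 1.7754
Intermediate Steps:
F(J) = 22 + 2*J² (F(J) = 9 + ((J² + J*J) + 13) = 9 + ((J² + J²) + 13) = 9 + (2*J² + 13) = 9 + (13 + 2*J²) = 22 + 2*J²)
((50*(-65))*45 + v(F(10), -632))/(89539 - 172075) = ((50*(-65))*45 - 285)/(89539 - 172075) = (-3250*45 - 285)/(-82536) = (-146250 - 285)*(-1/82536) = -146535*(-1/82536) = 48845/27512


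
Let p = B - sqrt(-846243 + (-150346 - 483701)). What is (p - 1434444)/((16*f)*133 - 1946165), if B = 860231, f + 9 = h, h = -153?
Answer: 574213/2290901 + 7*I*sqrt(30210)/2290901 ≈ 0.25065 + 0.00053109*I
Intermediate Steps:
f = -162 (f = -9 - 153 = -162)
p = 860231 - 7*I*sqrt(30210) (p = 860231 - sqrt(-846243 + (-150346 - 483701)) = 860231 - sqrt(-846243 - 634047) = 860231 - sqrt(-1480290) = 860231 - 7*I*sqrt(30210) ≈ 8.6023e+5 - 1216.7*I)
(p - 1434444)/((16*f)*133 - 1946165) = ((860231 - 7*I*sqrt(30210)) - 1434444)/((16*(-162))*133 - 1946165) = (-574213 - 7*I*sqrt(30210))/(-2592*133 - 1946165) = (-574213 - 7*I*sqrt(30210))/(-344736 - 1946165) = (-574213 - 7*I*sqrt(30210))/(-2290901) = (-574213 - 7*I*sqrt(30210))*(-1/2290901) = 574213/2290901 + 7*I*sqrt(30210)/2290901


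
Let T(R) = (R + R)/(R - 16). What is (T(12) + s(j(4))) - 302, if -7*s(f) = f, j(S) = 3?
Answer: -2159/7 ≈ -308.43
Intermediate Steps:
T(R) = 2*R/(-16 + R) (T(R) = (2*R)/(-16 + R) = 2*R/(-16 + R))
s(f) = -f/7
(T(12) + s(j(4))) - 302 = (2*12/(-16 + 12) - ⅐*3) - 302 = (2*12/(-4) - 3/7) - 302 = (2*12*(-¼) - 3/7) - 302 = (-6 - 3/7) - 302 = -45/7 - 302 = -2159/7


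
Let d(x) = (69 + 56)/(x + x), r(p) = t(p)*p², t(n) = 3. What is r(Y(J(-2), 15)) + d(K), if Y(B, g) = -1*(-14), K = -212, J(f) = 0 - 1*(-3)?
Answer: 249187/424 ≈ 587.71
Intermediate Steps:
J(f) = 3 (J(f) = 0 + 3 = 3)
Y(B, g) = 14
r(p) = 3*p²
d(x) = 125/(2*x) (d(x) = 125/((2*x)) = 125*(1/(2*x)) = 125/(2*x))
r(Y(J(-2), 15)) + d(K) = 3*14² + (125/2)/(-212) = 3*196 + (125/2)*(-1/212) = 588 - 125/424 = 249187/424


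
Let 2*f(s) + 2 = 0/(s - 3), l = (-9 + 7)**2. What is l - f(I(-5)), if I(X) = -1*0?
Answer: 5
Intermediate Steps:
I(X) = 0
l = 4 (l = (-2)**2 = 4)
f(s) = -1 (f(s) = -1 + (0/(s - 3))/2 = -1 + (0/(-3 + s))/2 = -1 + (1/2)*0 = -1 + 0 = -1)
l - f(I(-5)) = 4 - 1*(-1) = 4 + 1 = 5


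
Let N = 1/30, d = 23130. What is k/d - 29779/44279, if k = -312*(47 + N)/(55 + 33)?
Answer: -76578919397/112659059700 ≈ -0.67974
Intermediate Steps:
N = 1/30 ≈ 0.033333
k = -18343/110 (k = -312*(47 + 1/30)/(55 + 33) = -73372/(5*88) = -312*1411/2640 = -18343/110 ≈ -166.75)
k/d - 29779/44279 = -18343/110/23130 - 29779/44279 = -18343/110*1/23130 - 29779*1/44279 = -18343/2544300 - 29779/44279 = -76578919397/112659059700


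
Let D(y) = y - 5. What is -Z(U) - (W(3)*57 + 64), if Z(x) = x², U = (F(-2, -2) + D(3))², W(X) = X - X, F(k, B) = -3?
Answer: -689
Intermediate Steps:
D(y) = -5 + y
W(X) = 0
U = 25 (U = (-3 + (-5 + 3))² = (-3 - 2)² = (-5)² = 25)
-Z(U) - (W(3)*57 + 64) = -1*25² - (0*57 + 64) = -1*625 - (0 + 64) = -625 - 1*64 = -625 - 64 = -689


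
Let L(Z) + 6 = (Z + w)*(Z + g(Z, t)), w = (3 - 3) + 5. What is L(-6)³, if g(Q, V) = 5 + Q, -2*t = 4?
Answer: 1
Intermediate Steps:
t = -2 (t = -½*4 = -2)
w = 5 (w = 0 + 5 = 5)
L(Z) = -6 + (5 + Z)*(5 + 2*Z) (L(Z) = -6 + (Z + 5)*(Z + (5 + Z)) = -6 + (5 + Z)*(5 + 2*Z))
L(-6)³ = (19 + 2*(-6)² + 15*(-6))³ = (19 + 2*36 - 90)³ = (19 + 72 - 90)³ = 1³ = 1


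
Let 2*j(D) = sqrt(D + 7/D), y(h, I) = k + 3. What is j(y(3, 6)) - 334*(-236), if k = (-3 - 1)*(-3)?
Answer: 78824 + sqrt(870)/15 ≈ 78826.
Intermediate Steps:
k = 12 (k = -4*(-3) = 12)
y(h, I) = 15 (y(h, I) = 12 + 3 = 15)
j(D) = sqrt(D + 7/D)/2
j(y(3, 6)) - 334*(-236) = sqrt(15 + 7/15)/2 - 334*(-236) = sqrt(15 + 7*(1/15))/2 + 78824 = sqrt(15 + 7/15)/2 + 78824 = sqrt(232/15)/2 + 78824 = (2*sqrt(870)/15)/2 + 78824 = sqrt(870)/15 + 78824 = 78824 + sqrt(870)/15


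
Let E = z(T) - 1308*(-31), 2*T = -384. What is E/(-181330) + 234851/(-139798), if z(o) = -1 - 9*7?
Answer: -24122557031/12674785670 ≈ -1.9032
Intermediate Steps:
T = -192 (T = (½)*(-384) = -192)
z(o) = -64 (z(o) = -1 - 63 = -64)
E = 40484 (E = -64 - 1308*(-31) = -64 - 1*(-40548) = -64 + 40548 = 40484)
E/(-181330) + 234851/(-139798) = 40484/(-181330) + 234851/(-139798) = 40484*(-1/181330) + 234851*(-1/139798) = -20242/90665 - 234851/139798 = -24122557031/12674785670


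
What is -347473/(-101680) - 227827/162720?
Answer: 83438393/41363424 ≈ 2.0172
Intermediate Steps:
-347473/(-101680) - 227827/162720 = -347473*(-1/101680) - 227827*1/162720 = 347473/101680 - 227827/162720 = 83438393/41363424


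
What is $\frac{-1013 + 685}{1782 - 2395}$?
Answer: $\frac{328}{613} \approx 0.53507$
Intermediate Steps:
$\frac{-1013 + 685}{1782 - 2395} = - \frac{328}{-613} = \left(-328\right) \left(- \frac{1}{613}\right) = \frac{328}{613}$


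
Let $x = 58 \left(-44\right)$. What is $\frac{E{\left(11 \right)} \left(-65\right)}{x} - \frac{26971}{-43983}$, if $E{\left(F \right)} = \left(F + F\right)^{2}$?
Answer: $\frac{33012163}{2551014} \approx 12.941$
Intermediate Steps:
$E{\left(F \right)} = 4 F^{2}$ ($E{\left(F \right)} = \left(2 F\right)^{2} = 4 F^{2}$)
$x = -2552$
$\frac{E{\left(11 \right)} \left(-65\right)}{x} - \frac{26971}{-43983} = \frac{4 \cdot 11^{2} \left(-65\right)}{-2552} - \frac{26971}{-43983} = 4 \cdot 121 \left(-65\right) \left(- \frac{1}{2552}\right) - - \frac{26971}{43983} = 484 \left(-65\right) \left(- \frac{1}{2552}\right) + \frac{26971}{43983} = \left(-31460\right) \left(- \frac{1}{2552}\right) + \frac{26971}{43983} = \frac{715}{58} + \frac{26971}{43983} = \frac{33012163}{2551014}$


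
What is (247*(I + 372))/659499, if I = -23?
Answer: 86203/659499 ≈ 0.13071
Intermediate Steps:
(247*(I + 372))/659499 = (247*(-23 + 372))/659499 = (247*349)*(1/659499) = 86203*(1/659499) = 86203/659499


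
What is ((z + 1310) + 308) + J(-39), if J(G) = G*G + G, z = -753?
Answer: 2347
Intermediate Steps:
J(G) = G + G² (J(G) = G² + G = G + G²)
((z + 1310) + 308) + J(-39) = ((-753 + 1310) + 308) - 39*(1 - 39) = (557 + 308) - 39*(-38) = 865 + 1482 = 2347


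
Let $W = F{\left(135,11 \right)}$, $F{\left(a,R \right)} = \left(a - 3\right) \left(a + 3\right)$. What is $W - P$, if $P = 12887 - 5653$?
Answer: $10982$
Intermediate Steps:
$F{\left(a,R \right)} = \left(-3 + a\right) \left(3 + a\right)$ ($F{\left(a,R \right)} = \left(a - 3\right) \left(3 + a\right) = \left(-3 + a\right) \left(3 + a\right)$)
$P = 7234$ ($P = 12887 - 5653 = 7234$)
$W = 18216$ ($W = -9 + 135^{2} = -9 + 18225 = 18216$)
$W - P = 18216 - 7234 = 10982$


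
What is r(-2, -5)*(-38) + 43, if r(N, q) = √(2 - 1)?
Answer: 5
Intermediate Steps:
r(N, q) = 1 (r(N, q) = √1 = 1)
r(-2, -5)*(-38) + 43 = 1*(-38) + 43 = -38 + 43 = 5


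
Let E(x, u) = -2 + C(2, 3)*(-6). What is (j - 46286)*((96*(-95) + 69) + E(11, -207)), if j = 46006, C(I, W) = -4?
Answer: 2528120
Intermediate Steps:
E(x, u) = 22 (E(x, u) = -2 - 4*(-6) = -2 + 24 = 22)
(j - 46286)*((96*(-95) + 69) + E(11, -207)) = (46006 - 46286)*((96*(-95) + 69) + 22) = -280*((-9120 + 69) + 22) = -280*(-9051 + 22) = -280*(-9029) = 2528120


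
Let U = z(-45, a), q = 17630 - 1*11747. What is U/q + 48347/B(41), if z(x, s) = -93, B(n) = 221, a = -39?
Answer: 7292432/33337 ≈ 218.75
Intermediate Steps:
q = 5883 (q = 17630 - 11747 = 5883)
U = -93
U/q + 48347/B(41) = -93/5883 + 48347/221 = -93*1/5883 + 48347*(1/221) = -31/1961 + 3719/17 = 7292432/33337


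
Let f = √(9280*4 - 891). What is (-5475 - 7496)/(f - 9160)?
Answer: 118814360/83869371 + 12971*√36229/83869371 ≈ 1.4461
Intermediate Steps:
f = √36229 (f = √(37120 - 891) = √36229 ≈ 190.34)
(-5475 - 7496)/(f - 9160) = (-5475 - 7496)/(√36229 - 9160) = -12971/(-9160 + √36229)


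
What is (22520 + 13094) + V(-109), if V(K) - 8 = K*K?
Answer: 47503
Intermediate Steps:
V(K) = 8 + K**2 (V(K) = 8 + K*K = 8 + K**2)
(22520 + 13094) + V(-109) = (22520 + 13094) + (8 + (-109)**2) = 35614 + (8 + 11881) = 35614 + 11889 = 47503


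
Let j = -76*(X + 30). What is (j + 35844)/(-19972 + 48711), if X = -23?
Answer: 35312/28739 ≈ 1.2287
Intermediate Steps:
j = -532 (j = -76*(-23 + 30) = -76*7 = -532)
(j + 35844)/(-19972 + 48711) = (-532 + 35844)/(-19972 + 48711) = 35312/28739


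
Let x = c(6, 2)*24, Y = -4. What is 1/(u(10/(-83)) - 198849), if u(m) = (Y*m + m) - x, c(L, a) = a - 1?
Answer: -83/16506429 ≈ -5.0283e-6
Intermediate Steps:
c(L, a) = -1 + a
x = 24 (x = (-1 + 2)*24 = 1*24 = 24)
u(m) = -24 - 3*m (u(m) = (-4*m + m) - 1*24 = -3*m - 24 = -24 - 3*m)
1/(u(10/(-83)) - 198849) = 1/((-24 - 3*10/(-83)) - 198849) = 1/((-24 - (-3)*10/83) - 198849) = 1/((-24 - 3*(-10/83)) - 198849) = 1/((-24 + 30/83) - 198849) = 1/(-1962/83 - 198849) = 1/(-16506429/83) = -83/16506429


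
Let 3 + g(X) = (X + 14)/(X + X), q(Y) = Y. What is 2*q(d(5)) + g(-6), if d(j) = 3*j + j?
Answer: 109/3 ≈ 36.333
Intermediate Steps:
d(j) = 4*j
g(X) = -3 + (14 + X)/(2*X) (g(X) = -3 + (X + 14)/(X + X) = -3 + (14 + X)/((2*X)) = -3 + (14 + X)*(1/(2*X)) = -3 + (14 + X)/(2*X))
2*q(d(5)) + g(-6) = 2*(4*5) + (-5/2 + 7/(-6)) = 2*20 + (-5/2 + 7*(-⅙)) = 40 + (-5/2 - 7/6) = 40 - 11/3 = 109/3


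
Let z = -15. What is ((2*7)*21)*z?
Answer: -4410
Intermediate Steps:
((2*7)*21)*z = ((2*7)*21)*(-15) = (14*21)*(-15) = 294*(-15) = -4410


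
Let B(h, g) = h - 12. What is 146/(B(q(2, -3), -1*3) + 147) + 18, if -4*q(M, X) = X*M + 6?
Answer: 2576/135 ≈ 19.081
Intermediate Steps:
q(M, X) = -3/2 - M*X/4 (q(M, X) = -(X*M + 6)/4 = -(M*X + 6)/4 = -(6 + M*X)/4 = -3/2 - M*X/4)
B(h, g) = -12 + h
146/(B(q(2, -3), -1*3) + 147) + 18 = 146/((-12 + (-3/2 - ¼*2*(-3))) + 147) + 18 = 146/((-12 + (-3/2 + 3/2)) + 147) + 18 = 146/((-12 + 0) + 147) + 18 = 146/(-12 + 147) + 18 = 146/135 + 18 = 2576/135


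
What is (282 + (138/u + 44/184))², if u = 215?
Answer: 7827086122249/97812100 ≈ 80022.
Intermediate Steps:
(282 + (138/u + 44/184))² = (282 + (138/215 + 44/184))² = (282 + (138*(1/215) + 44*(1/184)))² = (282 + (138/215 + 11/46))² = (282 + 8713/9890)² = (2797693/9890)² = 7827086122249/97812100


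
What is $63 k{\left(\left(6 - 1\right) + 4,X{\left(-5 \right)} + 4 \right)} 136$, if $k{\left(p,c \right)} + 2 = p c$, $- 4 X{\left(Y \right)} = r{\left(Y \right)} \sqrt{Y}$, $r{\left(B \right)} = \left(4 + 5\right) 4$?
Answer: $291312 - 694008 i \sqrt{5} \approx 2.9131 \cdot 10^{5} - 1.5519 \cdot 10^{6} i$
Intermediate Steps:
$r{\left(B \right)} = 36$ ($r{\left(B \right)} = 9 \cdot 4 = 36$)
$X{\left(Y \right)} = - 9 \sqrt{Y}$ ($X{\left(Y \right)} = - \frac{36 \sqrt{Y}}{4} = - 9 \sqrt{Y}$)
$k{\left(p,c \right)} = -2 + c p$ ($k{\left(p,c \right)} = -2 + p c = -2 + c p$)
$63 k{\left(\left(6 - 1\right) + 4,X{\left(-5 \right)} + 4 \right)} 136 = 63 \left(-2 + \left(- 9 \sqrt{-5} + 4\right) \left(\left(6 - 1\right) + 4\right)\right) 136 = 63 \left(-2 + \left(- 9 i \sqrt{5} + 4\right) \left(5 + 4\right)\right) 136 = 63 \left(-2 + \left(- 9 i \sqrt{5} + 4\right) 9\right) 136 = 63 \left(-2 + \left(4 - 9 i \sqrt{5}\right) 9\right) 136 = 63 \left(-2 + \left(36 - 81 i \sqrt{5}\right)\right) 136 = 63 \left(34 - 81 i \sqrt{5}\right) 136 = \left(2142 - 5103 i \sqrt{5}\right) 136 = 291312 - 694008 i \sqrt{5}$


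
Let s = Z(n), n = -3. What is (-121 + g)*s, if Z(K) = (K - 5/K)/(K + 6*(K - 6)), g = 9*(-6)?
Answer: -700/171 ≈ -4.0936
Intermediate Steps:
g = -54
Z(K) = (K - 5/K)/(-36 + 7*K) (Z(K) = (K - 5/K)/(K + 6*(-6 + K)) = (K - 5/K)/(K + (-36 + 6*K)) = (K - 5/K)/(-36 + 7*K))
s = 4/171 (s = (-5 + (-3)**2)/((-3)*(-36 + 7*(-3))) = -(-5 + 9)/(3*(-36 - 21)) = -1/3*4/(-57) = -1/3*(-1/57)*4 = 4/171 ≈ 0.023392)
(-121 + g)*s = (-121 - 54)*(4/171) = -175*4/171 = -700/171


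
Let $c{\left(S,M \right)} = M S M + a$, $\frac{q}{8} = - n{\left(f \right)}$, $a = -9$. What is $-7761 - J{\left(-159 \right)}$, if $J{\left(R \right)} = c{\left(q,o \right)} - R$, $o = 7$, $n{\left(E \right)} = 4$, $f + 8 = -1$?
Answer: $-6343$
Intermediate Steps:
$f = -9$ ($f = -8 - 1 = -9$)
$q = -32$ ($q = 8 \left(\left(-1\right) 4\right) = 8 \left(-4\right) = -32$)
$c{\left(S,M \right)} = -9 + S M^{2}$ ($c{\left(S,M \right)} = M S M - 9 = S M^{2} - 9 = -9 + S M^{2}$)
$J{\left(R \right)} = -1577 - R$ ($J{\left(R \right)} = \left(-9 - 32 \cdot 7^{2}\right) - R = \left(-9 - 1568\right) - R = -1577 - R$)
$-7761 - J{\left(-159 \right)} = -7761 - \left(-1577 - -159\right) = -7761 - \left(-1577 + 159\right) = -7761 - -1418 = -7761 + 1418 = -6343$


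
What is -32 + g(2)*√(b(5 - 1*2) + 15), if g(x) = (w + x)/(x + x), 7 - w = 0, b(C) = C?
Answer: -32 + 27*√2/4 ≈ -22.454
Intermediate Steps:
w = 7 (w = 7 - 1*0 = 7 + 0 = 7)
g(x) = (7 + x)/(2*x) (g(x) = (7 + x)/(x + x) = (7 + x)/((2*x)) = (7 + x)*(1/(2*x)) = (7 + x)/(2*x))
-32 + g(2)*√(b(5 - 1*2) + 15) = -32 + ((½)*(7 + 2)/2)*√((5 - 1*2) + 15) = -32 + ((½)*(½)*9)*√((5 - 2) + 15) = -32 + 9*√(3 + 15)/4 = -32 + 9*√18/4 = -32 + 9*(3*√2)/4 = -32 + 27*√2/4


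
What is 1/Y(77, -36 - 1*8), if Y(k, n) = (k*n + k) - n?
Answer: -1/3267 ≈ -0.00030609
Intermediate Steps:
Y(k, n) = k - n + k*n (Y(k, n) = (k + k*n) - n = k - n + k*n)
1/Y(77, -36 - 1*8) = 1/(77 - (-36 - 1*8) + 77*(-36 - 1*8)) = 1/(77 - (-36 - 8) + 77*(-36 - 8)) = 1/(77 - 1*(-44) + 77*(-44)) = 1/(77 + 44 - 3388) = 1/(-3267) = -1/3267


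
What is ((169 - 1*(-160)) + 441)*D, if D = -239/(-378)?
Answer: 13145/27 ≈ 486.85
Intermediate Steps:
D = 239/378 (D = -239*(-1/378) = 239/378 ≈ 0.63227)
((169 - 1*(-160)) + 441)*D = ((169 - 1*(-160)) + 441)*(239/378) = ((169 + 160) + 441)*(239/378) = (329 + 441)*(239/378) = 770*(239/378) = 13145/27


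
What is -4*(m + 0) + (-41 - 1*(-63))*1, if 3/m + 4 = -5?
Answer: 70/3 ≈ 23.333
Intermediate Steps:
m = -⅓ (m = 3/(-4 - 5) = 3/(-9) = 3*(-⅑) = -⅓ ≈ -0.33333)
-4*(m + 0) + (-41 - 1*(-63))*1 = -4*(-⅓ + 0) + (-41 - 1*(-63))*1 = -4*(-⅓) + (-41 + 63)*1 = 4/3 + 22*1 = 4/3 + 22 = 70/3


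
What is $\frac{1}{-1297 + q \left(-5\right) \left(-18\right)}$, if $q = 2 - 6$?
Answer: $- \frac{1}{1657} \approx -0.0006035$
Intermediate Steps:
$q = -4$
$\frac{1}{-1297 + q \left(-5\right) \left(-18\right)} = \frac{1}{-1297 + \left(-4\right) \left(-5\right) \left(-18\right)} = \frac{1}{-1297 + 20 \left(-18\right)} = \frac{1}{-1297 - 360} = \frac{1}{-1657} = - \frac{1}{1657}$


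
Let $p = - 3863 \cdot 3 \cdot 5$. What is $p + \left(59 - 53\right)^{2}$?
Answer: $-57909$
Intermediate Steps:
$p = -57945$ ($p = \left(-3863\right) 15 = -57945$)
$p + \left(59 - 53\right)^{2} = -57945 + \left(59 - 53\right)^{2} = -57945 + 6^{2} = -57945 + 36 = -57909$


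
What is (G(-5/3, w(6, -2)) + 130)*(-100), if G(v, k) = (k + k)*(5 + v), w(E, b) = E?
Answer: -17000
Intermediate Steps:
G(v, k) = 2*k*(5 + v) (G(v, k) = (2*k)*(5 + v) = 2*k*(5 + v))
(G(-5/3, w(6, -2)) + 130)*(-100) = (2*6*(5 - 5/3) + 130)*(-100) = (2*6*(10/3) + 130)*(-100) = (40 + 130)*(-100) = 170*(-100) = -17000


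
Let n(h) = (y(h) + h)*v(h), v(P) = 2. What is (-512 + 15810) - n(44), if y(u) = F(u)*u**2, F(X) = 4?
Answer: -278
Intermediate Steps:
y(u) = 4*u**2
n(h) = 2*h + 8*h**2 (n(h) = (4*h**2 + h)*2 = (h + 4*h**2)*2 = 2*h + 8*h**2)
(-512 + 15810) - n(44) = (-512 + 15810) - 2*44*(1 + 4*44) = 15298 - 2*44*(1 + 176) = 15298 - 2*44*177 = 15298 - 1*15576 = 15298 - 15576 = -278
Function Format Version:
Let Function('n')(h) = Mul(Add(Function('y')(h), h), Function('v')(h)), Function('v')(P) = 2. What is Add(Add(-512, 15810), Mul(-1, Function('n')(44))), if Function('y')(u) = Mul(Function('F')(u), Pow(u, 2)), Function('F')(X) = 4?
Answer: -278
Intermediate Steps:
Function('y')(u) = Mul(4, Pow(u, 2))
Function('n')(h) = Add(Mul(2, h), Mul(8, Pow(h, 2))) (Function('n')(h) = Mul(Add(Mul(4, Pow(h, 2)), h), 2) = Mul(Add(h, Mul(4, Pow(h, 2))), 2) = Add(Mul(2, h), Mul(8, Pow(h, 2))))
Add(Add(-512, 15810), Mul(-1, Function('n')(44))) = Add(Add(-512, 15810), Mul(-1, Mul(2, 44, Add(1, Mul(4, 44))))) = Add(15298, Mul(-1, Mul(2, 44, Add(1, 176)))) = Add(15298, Mul(-1, Mul(2, 44, 177))) = Add(15298, Mul(-1, 15576)) = Add(15298, -15576) = -278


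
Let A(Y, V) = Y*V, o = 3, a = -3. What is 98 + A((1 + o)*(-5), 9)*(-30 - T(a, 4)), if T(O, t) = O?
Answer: 4958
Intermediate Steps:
A(Y, V) = V*Y
98 + A((1 + o)*(-5), 9)*(-30 - T(a, 4)) = 98 + (9*((1 + 3)*(-5)))*(-30 - 1*(-3)) = 98 + (9*(4*(-5)))*(-30 + 3) = 98 + (9*(-20))*(-27) = 98 - 180*(-27) = 98 + 4860 = 4958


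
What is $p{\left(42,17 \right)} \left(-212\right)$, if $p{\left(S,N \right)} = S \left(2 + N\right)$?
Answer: $-169176$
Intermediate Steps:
$p{\left(42,17 \right)} \left(-212\right) = 42 \left(2 + 17\right) \left(-212\right) = 42 \cdot 19 \left(-212\right) = 798 \left(-212\right) = -169176$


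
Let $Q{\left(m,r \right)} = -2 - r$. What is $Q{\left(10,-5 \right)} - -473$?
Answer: $476$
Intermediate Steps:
$Q{\left(10,-5 \right)} - -473 = \left(-2 - -5\right) - -473 = \left(-2 + 5\right) + 473 = 3 + 473 = 476$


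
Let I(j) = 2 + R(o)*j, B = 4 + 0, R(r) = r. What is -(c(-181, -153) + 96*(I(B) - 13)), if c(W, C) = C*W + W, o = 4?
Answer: -27992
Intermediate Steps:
c(W, C) = W + C*W
B = 4
I(j) = 2 + 4*j
-(c(-181, -153) + 96*(I(B) - 13)) = -(-181*(1 - 153) + 96*((2 + 4*4) - 13)) = -(-181*(-152) + 96*((2 + 16) - 13)) = -(27512 + 96*(18 - 13)) = -(27512 + 96*5) = -(27512 + 480) = -1*27992 = -27992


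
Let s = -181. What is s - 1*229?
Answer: -410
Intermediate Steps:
s - 1*229 = -181 - 1*229 = -181 - 229 = -410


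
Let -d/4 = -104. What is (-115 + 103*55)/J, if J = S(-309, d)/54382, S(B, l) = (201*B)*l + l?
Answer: -75455025/6459232 ≈ -11.682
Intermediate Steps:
d = 416 (d = -4*(-104) = 416)
S(B, l) = l + 201*B*l (S(B, l) = 201*B*l + l = l + 201*B*l)
J = -12918464/27191 (J = (416*(1 + 201*(-309)))/54382 = (416*(1 - 62109))*(1/54382) = (416*(-62108))*(1/54382) = -25836928*1/54382 = -12918464/27191 ≈ -475.10)
(-115 + 103*55)/J = (-115 + 103*55)/(-12918464/27191) = (-115 + 5665)*(-27191/12918464) = 5550*(-27191/12918464) = -75455025/6459232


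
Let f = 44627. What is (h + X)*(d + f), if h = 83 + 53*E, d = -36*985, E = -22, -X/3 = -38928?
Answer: 1060631067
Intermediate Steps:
X = 116784 (X = -3*(-38928) = 116784)
d = -35460
h = -1083 (h = 83 + 53*(-22) = 83 - 1166 = -1083)
(h + X)*(d + f) = (-1083 + 116784)*(-35460 + 44627) = 115701*9167 = 1060631067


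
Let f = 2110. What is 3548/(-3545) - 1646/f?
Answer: -266427/149599 ≈ -1.7809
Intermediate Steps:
3548/(-3545) - 1646/f = 3548/(-3545) - 1646/2110 = 3548*(-1/3545) - 1646*1/2110 = -3548/3545 - 823/1055 = -266427/149599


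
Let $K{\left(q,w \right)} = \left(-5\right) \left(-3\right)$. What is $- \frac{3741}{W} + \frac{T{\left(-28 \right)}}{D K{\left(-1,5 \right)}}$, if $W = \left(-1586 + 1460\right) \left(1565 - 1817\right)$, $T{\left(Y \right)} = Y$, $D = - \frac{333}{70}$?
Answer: $\frac{107525}{391608} \approx 0.27457$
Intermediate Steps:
$K{\left(q,w \right)} = 15$
$D = - \frac{333}{70}$ ($D = \left(-333\right) \frac{1}{70} = - \frac{333}{70} \approx -4.7571$)
$W = 31752$ ($W = \left(-126\right) \left(-252\right) = 31752$)
$- \frac{3741}{W} + \frac{T{\left(-28 \right)}}{D K{\left(-1,5 \right)}} = - \frac{3741}{31752} - \frac{28}{\left(- \frac{333}{70}\right) 15} = \left(-3741\right) \frac{1}{31752} - \frac{28}{- \frac{999}{14}} = - \frac{1247}{10584} - - \frac{392}{999} = - \frac{1247}{10584} + \frac{392}{999} = \frac{107525}{391608}$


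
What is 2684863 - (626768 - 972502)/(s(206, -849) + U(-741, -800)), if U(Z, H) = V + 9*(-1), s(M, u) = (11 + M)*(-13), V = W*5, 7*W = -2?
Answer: 26605782261/9910 ≈ 2.6847e+6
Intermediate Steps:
W = -2/7 (W = (⅐)*(-2) = -2/7 ≈ -0.28571)
V = -10/7 (V = -2/7*5 = -10/7 ≈ -1.4286)
s(M, u) = -143 - 13*M
U(Z, H) = -73/7 (U(Z, H) = -10/7 + 9*(-1) = -10/7 - 9 = -73/7)
2684863 - (626768 - 972502)/(s(206, -849) + U(-741, -800)) = 2684863 - (626768 - 972502)/((-143 - 13*206) - 73/7) = 2684863 - (-345734)/((-143 - 2678) - 73/7) = 2684863 - (-345734)/(-2821 - 73/7) = 2684863 - (-345734)/(-19820/7) = 2684863 - (-345734)*(-7)/19820 = 2684863 - 1*1210069/9910 = 2684863 - 1210069/9910 = 26605782261/9910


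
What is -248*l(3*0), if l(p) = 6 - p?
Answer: -1488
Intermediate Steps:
-248*l(3*0) = -248*(6 - 3*0) = -248*(6 - 1*0) = -248*(6 + 0) = -248*6 = -1488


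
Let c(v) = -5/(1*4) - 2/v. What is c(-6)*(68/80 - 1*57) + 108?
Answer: 38273/240 ≈ 159.47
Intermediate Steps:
c(v) = -5/4 - 2/v
c(-6)*(68/80 - 1*57) + 108 = (-5/4 - 2/(-6))*(68/80 - 1*57) + 108 = (-5/4 - 2*(-1/6))*(68*(1/80) - 57) + 108 = (-5/4 + 1/3)*(17/20 - 57) + 108 = -11/12*(-1123/20) + 108 = 12353/240 + 108 = 38273/240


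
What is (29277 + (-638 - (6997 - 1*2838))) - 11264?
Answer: 13216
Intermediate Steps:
(29277 + (-638 - (6997 - 1*2838))) - 11264 = (29277 + (-638 - (6997 - 2838))) - 11264 = (29277 + (-638 - 1*4159)) - 11264 = (29277 + (-638 - 4159)) - 11264 = (29277 - 4797) - 11264 = 24480 - 11264 = 13216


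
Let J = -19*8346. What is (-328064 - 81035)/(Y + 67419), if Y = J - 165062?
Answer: 409099/256217 ≈ 1.5967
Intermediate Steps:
J = -158574
Y = -323636 (Y = -158574 - 165062 = -323636)
(-328064 - 81035)/(Y + 67419) = (-328064 - 81035)/(-323636 + 67419) = -409099/(-256217) = -409099*(-1/256217) = 409099/256217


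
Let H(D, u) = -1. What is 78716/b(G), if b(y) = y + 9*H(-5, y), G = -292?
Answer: -78716/301 ≈ -261.52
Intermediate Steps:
b(y) = -9 + y (b(y) = y + 9*(-1) = y - 9 = -9 + y)
78716/b(G) = 78716/(-9 - 292) = 78716/(-301) = 78716*(-1/301) = -78716/301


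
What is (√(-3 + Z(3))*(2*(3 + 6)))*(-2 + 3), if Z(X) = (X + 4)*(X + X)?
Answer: 18*√39 ≈ 112.41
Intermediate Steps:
Z(X) = 2*X*(4 + X) (Z(X) = (4 + X)*(2*X) = 2*X*(4 + X))
(√(-3 + Z(3))*(2*(3 + 6)))*(-2 + 3) = (√(-3 + 2*3*(4 + 3))*(2*(3 + 6)))*(-2 + 3) = (√(-3 + 2*3*7)*(2*9))*1 = (√(-3 + 42)*18)*1 = (√39*18)*1 = (18*√39)*1 = 18*√39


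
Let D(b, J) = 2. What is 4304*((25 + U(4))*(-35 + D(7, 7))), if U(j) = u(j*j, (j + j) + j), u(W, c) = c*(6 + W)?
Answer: -41047248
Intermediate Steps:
U(j) = 3*j*(6 + j²) (U(j) = ((j + j) + j)*(6 + j*j) = (2*j + j)*(6 + j²) = (3*j)*(6 + j²) = 3*j*(6 + j²))
4304*((25 + U(4))*(-35 + D(7, 7))) = 4304*((25 + 3*4*(6 + 4²))*(-35 + 2)) = 4304*((25 + 3*4*(6 + 16))*(-33)) = 4304*((25 + 3*4*22)*(-33)) = 4304*((25 + 264)*(-33)) = 4304*(289*(-33)) = 4304*(-9537) = -41047248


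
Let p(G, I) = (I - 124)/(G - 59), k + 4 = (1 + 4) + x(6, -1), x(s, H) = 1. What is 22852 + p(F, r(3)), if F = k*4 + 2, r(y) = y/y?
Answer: 1119871/49 ≈ 22855.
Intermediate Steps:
k = 2 (k = -4 + ((1 + 4) + 1) = -4 + (5 + 1) = -4 + 6 = 2)
r(y) = 1
F = 10 (F = 2*4 + 2 = 8 + 2 = 10)
p(G, I) = (-124 + I)/(-59 + G)
22852 + p(F, r(3)) = 22852 + (-124 + 1)/(-59 + 10) = 22852 - 123/(-49) = 22852 - 1/49*(-123) = 22852 + 123/49 = 1119871/49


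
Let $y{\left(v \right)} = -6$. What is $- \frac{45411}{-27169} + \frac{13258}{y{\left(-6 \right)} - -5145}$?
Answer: $\frac{593573731}{139621491} \approx 4.2513$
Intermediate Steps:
$- \frac{45411}{-27169} + \frac{13258}{y{\left(-6 \right)} - -5145} = - \frac{45411}{-27169} + \frac{13258}{-6 - -5145} = \left(-45411\right) \left(- \frac{1}{27169}\right) + \frac{13258}{-6 + 5145} = \frac{45411}{27169} + \frac{13258}{5139} = \frac{593573731}{139621491}$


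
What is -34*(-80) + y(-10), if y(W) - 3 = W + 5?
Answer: 2718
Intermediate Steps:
y(W) = 8 + W (y(W) = 3 + (W + 5) = 3 + (5 + W) = 8 + W)
-34*(-80) + y(-10) = -34*(-80) + (8 - 10) = 2720 - 2 = 2718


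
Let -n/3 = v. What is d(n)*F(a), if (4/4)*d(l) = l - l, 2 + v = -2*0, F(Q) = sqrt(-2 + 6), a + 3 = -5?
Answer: 0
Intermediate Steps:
a = -8 (a = -3 - 5 = -8)
F(Q) = 2 (F(Q) = sqrt(4) = 2)
v = -2 (v = -2 - 2*0 = -2 + 0 = -2)
n = 6 (n = -3*(-2) = 6)
d(l) = 0 (d(l) = l - l = 0)
d(n)*F(a) = 0*2 = 0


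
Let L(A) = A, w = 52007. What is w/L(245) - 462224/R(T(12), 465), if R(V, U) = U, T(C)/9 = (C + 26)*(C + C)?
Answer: -3562465/4557 ≈ -781.76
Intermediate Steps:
T(C) = 18*C*(26 + C) (T(C) = 9*((C + 26)*(C + C)) = 9*((26 + C)*(2*C)) = 9*(2*C*(26 + C)) = 18*C*(26 + C))
w/L(245) - 462224/R(T(12), 465) = 52007/245 - 462224/465 = -3562465/4557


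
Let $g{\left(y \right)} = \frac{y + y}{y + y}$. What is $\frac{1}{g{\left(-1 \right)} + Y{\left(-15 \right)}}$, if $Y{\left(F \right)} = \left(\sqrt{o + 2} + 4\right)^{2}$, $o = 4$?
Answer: $\frac{23}{145} - \frac{8 \sqrt{6}}{145} \approx 0.023476$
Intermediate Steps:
$g{\left(y \right)} = 1$ ($g{\left(y \right)} = \frac{2 y}{2 y} = 2 y \frac{1}{2 y} = 1$)
$Y{\left(F \right)} = \left(4 + \sqrt{6}\right)^{2}$ ($Y{\left(F \right)} = \left(\sqrt{4 + 2} + 4\right)^{2} = \left(\sqrt{6} + 4\right)^{2} = \left(4 + \sqrt{6}\right)^{2}$)
$\frac{1}{g{\left(-1 \right)} + Y{\left(-15 \right)}} = \frac{1}{1 + \left(4 + \sqrt{6}\right)^{2}}$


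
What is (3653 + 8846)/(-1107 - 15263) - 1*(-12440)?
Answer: 203630301/16370 ≈ 12439.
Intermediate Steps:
(3653 + 8846)/(-1107 - 15263) - 1*(-12440) = 12499/(-16370) + 12440 = 12499*(-1/16370) + 12440 = -12499/16370 + 12440 = 203630301/16370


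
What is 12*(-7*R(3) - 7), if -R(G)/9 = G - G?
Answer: -84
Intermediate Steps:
R(G) = 0 (R(G) = -9*(G - G) = -9*0 = 0)
12*(-7*R(3) - 7) = 12*(-7*0 - 7) = 12*(0 - 7) = 12*(-7) = -84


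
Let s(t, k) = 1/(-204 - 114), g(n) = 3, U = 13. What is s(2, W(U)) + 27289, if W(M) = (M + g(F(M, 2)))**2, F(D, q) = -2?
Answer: 8677901/318 ≈ 27289.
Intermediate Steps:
W(M) = (3 + M)**2 (W(M) = (M + 3)**2 = (3 + M)**2)
s(t, k) = -1/318 (s(t, k) = 1/(-318) = -1/318)
s(2, W(U)) + 27289 = -1/318 + 27289 = 8677901/318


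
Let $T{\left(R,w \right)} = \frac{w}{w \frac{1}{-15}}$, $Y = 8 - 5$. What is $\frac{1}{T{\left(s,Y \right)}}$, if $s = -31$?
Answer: $- \frac{1}{15} \approx -0.066667$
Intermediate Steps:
$Y = 3$ ($Y = 8 - 5 = 3$)
$T{\left(R,w \right)} = -15$ ($T{\left(R,w \right)} = \frac{w}{w \left(- \frac{1}{15}\right)} = \frac{w}{\left(- \frac{1}{15}\right) w} = w \left(- \frac{15}{w}\right) = -15$)
$\frac{1}{T{\left(s,Y \right)}} = \frac{1}{-15} = - \frac{1}{15}$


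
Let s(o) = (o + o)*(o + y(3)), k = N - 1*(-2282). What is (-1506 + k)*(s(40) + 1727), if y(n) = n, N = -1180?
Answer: -2087468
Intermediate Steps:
k = 1102 (k = -1180 - 1*(-2282) = -1180 + 2282 = 1102)
s(o) = 2*o*(3 + o) (s(o) = (o + o)*(o + 3) = (2*o)*(3 + o) = 2*o*(3 + o))
(-1506 + k)*(s(40) + 1727) = (-1506 + 1102)*(2*40*(3 + 40) + 1727) = -404*(2*40*43 + 1727) = -404*(3440 + 1727) = -404*5167 = -2087468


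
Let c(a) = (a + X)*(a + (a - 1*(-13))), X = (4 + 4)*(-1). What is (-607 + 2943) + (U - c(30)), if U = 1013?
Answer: 1743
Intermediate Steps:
X = -8 (X = 8*(-1) = -8)
c(a) = (-8 + a)*(13 + 2*a) (c(a) = (a - 8)*(a + (a - 1*(-13))) = (-8 + a)*(a + (a + 13)) = (-8 + a)*(a + (13 + a)) = (-8 + a)*(13 + 2*a))
(-607 + 2943) + (U - c(30)) = (-607 + 2943) + (1013 - (-104 - 3*30 + 2*30²)) = 2336 + (1013 - (-104 - 90 + 2*900)) = 2336 + (1013 - (-104 - 90 + 1800)) = 2336 + (1013 - 1*1606) = 2336 + (1013 - 1606) = 2336 - 593 = 1743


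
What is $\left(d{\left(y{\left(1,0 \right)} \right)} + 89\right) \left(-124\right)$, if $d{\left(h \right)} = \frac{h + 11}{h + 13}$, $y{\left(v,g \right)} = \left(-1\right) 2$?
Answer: $- \frac{122512}{11} \approx -11137.0$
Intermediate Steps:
$y{\left(v,g \right)} = -2$
$d{\left(h \right)} = \frac{11 + h}{13 + h}$
$\left(d{\left(y{\left(1,0 \right)} \right)} + 89\right) \left(-124\right) = \left(\frac{11 - 2}{13 - 2} + 89\right) \left(-124\right) = \left(\frac{1}{11} \cdot 9 + 89\right) \left(-124\right) = \left(\frac{9}{11} + 89\right) \left(-124\right) = \frac{988}{11} \left(-124\right) = - \frac{122512}{11}$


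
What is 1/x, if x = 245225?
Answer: 1/245225 ≈ 4.0779e-6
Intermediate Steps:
1/x = 1/245225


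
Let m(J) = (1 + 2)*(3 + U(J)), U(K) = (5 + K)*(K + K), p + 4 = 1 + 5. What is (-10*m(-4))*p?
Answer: 300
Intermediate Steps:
p = 2 (p = -4 + (1 + 5) = -4 + 6 = 2)
U(K) = 2*K*(5 + K) (U(K) = (5 + K)*(2*K) = 2*K*(5 + K))
m(J) = 9 + 6*J*(5 + J) (m(J) = (1 + 2)*(3 + 2*J*(5 + J)) = 3*(3 + 2*J*(5 + J)) = 9 + 6*J*(5 + J))
(-10*m(-4))*p = -10*(9 + 6*(-4)*(5 - 4))*2 = -10*(9 + 6*(-4)*1)*2 = -10*(9 - 24)*2 = -10*(-15)*2 = 150*2 = 300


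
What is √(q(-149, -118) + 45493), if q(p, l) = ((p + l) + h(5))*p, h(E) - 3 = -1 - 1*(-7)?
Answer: √83935 ≈ 289.72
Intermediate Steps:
h(E) = 9 (h(E) = 3 + (-1 - 1*(-7)) = 3 + (-1 + 7) = 3 + 6 = 9)
q(p, l) = p*(9 + l + p) (q(p, l) = ((p + l) + 9)*p = ((l + p) + 9)*p = (9 + l + p)*p = p*(9 + l + p))
√(q(-149, -118) + 45493) = √(-149*(9 - 118 - 149) + 45493) = √(-149*(-258) + 45493) = √(38442 + 45493) = √83935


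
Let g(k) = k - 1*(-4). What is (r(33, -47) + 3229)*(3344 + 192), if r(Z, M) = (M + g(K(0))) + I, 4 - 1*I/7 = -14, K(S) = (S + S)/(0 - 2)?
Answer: 11711232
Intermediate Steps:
K(S) = -S (K(S) = (2*S)/(-2) = (2*S)*(-½) = -S)
g(k) = 4 + k (g(k) = k + 4 = 4 + k)
I = 126 (I = 28 - 7*(-14) = 28 + 98 = 126)
r(Z, M) = 130 + M (r(Z, M) = (M + (4 - 1*0)) + 126 = (M + (4 + 0)) + 126 = (M + 4) + 126 = (4 + M) + 126 = 130 + M)
(r(33, -47) + 3229)*(3344 + 192) = ((130 - 47) + 3229)*(3344 + 192) = (83 + 3229)*3536 = 3312*3536 = 11711232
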